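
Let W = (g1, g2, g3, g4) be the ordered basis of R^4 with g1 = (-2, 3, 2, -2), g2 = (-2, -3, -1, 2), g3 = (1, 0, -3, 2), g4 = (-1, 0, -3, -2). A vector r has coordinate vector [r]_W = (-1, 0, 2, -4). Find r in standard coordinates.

r = M [r]_W, where M has columns g1, ..., g4.
Carrying out the matrix-vector product, r = (8, -3, 4, 14).

(8, -3, 4, 14)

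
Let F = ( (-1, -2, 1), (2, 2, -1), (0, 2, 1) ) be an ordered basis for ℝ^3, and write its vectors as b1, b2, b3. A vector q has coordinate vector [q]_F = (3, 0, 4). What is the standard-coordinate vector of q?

(-3, 2, 7)

The coordinates say q = 3b1 + 0·b2 + 4b3; adding the scaled basis vectors gives (-3, 2, 7).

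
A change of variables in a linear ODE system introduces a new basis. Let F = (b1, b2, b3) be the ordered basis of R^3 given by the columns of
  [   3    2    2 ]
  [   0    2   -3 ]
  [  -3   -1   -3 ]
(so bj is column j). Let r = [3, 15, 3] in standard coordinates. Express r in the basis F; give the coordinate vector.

Write r = c_1 b1 + ... + c_3 b3 and solve for the c_i.
Solving this 3x3 system gives c = (1, 3, -3).
Check: b1 + 3b2 - 3b3 = [3, 15, 3].

[1, 3, -3]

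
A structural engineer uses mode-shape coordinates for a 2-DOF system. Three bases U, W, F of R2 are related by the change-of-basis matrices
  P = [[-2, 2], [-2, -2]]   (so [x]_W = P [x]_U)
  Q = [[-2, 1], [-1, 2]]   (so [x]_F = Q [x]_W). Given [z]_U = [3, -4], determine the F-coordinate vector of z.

Apply P to get W-coordinates [-14, 2], then Q to get F-coordinates.
The result is [z]_F = [30, 18].

[30, 18]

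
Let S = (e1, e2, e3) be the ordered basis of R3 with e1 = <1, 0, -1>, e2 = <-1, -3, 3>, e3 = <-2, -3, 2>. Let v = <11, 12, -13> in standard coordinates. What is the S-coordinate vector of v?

We seek scalars with c_1 e1 + ... + c_3 e3 = v; equivalently solve M c = v where the columns of M are e1, ..., e3.
Gaussian elimination on [M | v] yields c = (4, -1, -3).
Check: 4e1 - e2 - 3e3 = <11, 12, -13>.

<4, -1, -3>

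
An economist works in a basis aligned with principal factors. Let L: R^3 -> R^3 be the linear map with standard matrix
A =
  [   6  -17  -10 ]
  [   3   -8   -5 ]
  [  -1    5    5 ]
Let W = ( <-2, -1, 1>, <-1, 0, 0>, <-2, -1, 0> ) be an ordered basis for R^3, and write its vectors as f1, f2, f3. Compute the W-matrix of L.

[[2, 1, -3], [-1, 0, -1], [1, 2, 1]]

With P the matrix whose columns are f1, ..., f3, [L]_W = P^(-1) A P.
Column by column: L(f1) = A f1 = <-5, -3, 2>; its W-coordinates <2, -1, 1> give column 1.
Continuing for each basis vector yields [L]_W = [[2, 1, -3], [-1, 0, -1], [1, 2, 1]].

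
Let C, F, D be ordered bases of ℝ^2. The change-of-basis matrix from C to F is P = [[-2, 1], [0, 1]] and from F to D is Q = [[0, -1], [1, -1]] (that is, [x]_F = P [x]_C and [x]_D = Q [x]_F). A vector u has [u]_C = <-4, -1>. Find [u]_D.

Apply P to get F-coordinates <7, -1>, then Q to get D-coordinates.
The result is [u]_D = <1, 8>.

<1, 8>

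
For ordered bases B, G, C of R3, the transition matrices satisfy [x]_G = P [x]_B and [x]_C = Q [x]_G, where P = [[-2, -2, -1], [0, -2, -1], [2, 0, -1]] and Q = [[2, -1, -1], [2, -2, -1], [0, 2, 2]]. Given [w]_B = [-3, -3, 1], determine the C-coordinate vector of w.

[24, 19, -4]

First [w]_G = P [w]_B = [11, 5, -7].
Then [w]_C = Q [w]_G = [24, 19, -4].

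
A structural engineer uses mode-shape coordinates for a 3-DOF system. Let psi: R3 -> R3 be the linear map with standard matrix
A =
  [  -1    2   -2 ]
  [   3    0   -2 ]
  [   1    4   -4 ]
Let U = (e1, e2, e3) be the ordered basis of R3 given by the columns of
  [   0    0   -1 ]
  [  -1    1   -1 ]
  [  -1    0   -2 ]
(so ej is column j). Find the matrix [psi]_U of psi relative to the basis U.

[[0, 0, 3], [2, -2, 1], [0, -2, -3]]

With P the matrix whose columns are e1, ..., e3, [psi]_U = P^(-1) A P.
Column by column: psi(e1) = A e1 = <0, 2, 0>; its U-coordinates <0, 2, 0> give column 1.
Continuing for each basis vector yields [psi]_U = [[0, 0, 3], [2, -2, 1], [0, -2, -3]].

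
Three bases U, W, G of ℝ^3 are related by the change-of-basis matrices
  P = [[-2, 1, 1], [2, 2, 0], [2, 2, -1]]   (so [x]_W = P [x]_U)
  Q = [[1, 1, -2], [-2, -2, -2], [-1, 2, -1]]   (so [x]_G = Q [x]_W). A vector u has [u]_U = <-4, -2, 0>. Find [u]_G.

First [u]_W = P [u]_U = <6, -12, -12>.
Then [u]_G = Q [u]_W = <18, 36, -18>.

<18, 36, -18>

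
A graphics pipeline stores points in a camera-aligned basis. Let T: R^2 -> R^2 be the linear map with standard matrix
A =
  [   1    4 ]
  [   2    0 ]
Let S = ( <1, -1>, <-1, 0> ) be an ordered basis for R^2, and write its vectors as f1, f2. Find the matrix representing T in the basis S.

[[-2, 2], [1, 3]]

Let P have columns f1, f2. Then [T]_S = P^(-1) A P.
Here det P = -1, so P^(-1) is integer; computing A P first and then P^(-1)(A P) gives [[-2, 2], [1, 3]].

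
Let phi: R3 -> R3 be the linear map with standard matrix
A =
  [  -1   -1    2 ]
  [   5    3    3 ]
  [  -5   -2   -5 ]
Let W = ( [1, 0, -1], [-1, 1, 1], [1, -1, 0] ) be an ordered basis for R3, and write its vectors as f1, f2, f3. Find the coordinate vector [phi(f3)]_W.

Column 3 of [phi]_W is the W-coordinate vector of phi(f3).
In standard coordinates phi(f3) = A f3 = [0, 2, -3].
Converting to W: [0, 2, -3] = 2f1 - f2 - 3f3, so the coordinate vector is [2, -1, -3].

[2, -1, -3]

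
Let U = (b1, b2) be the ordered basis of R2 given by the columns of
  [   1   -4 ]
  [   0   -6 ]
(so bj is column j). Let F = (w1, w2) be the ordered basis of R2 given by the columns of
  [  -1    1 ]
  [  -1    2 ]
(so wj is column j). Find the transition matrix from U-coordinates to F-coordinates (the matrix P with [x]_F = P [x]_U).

Column j of P is [bj]_F, since P maps U-coordinates to F-coordinates.
Expressing b1 in F: b1 = -2w1 - w2, so column 1 of P is (-2, -1).
Doing the same for each bj gives P = [[-2, 2], [-1, -2]].

[[-2, 2], [-1, -2]]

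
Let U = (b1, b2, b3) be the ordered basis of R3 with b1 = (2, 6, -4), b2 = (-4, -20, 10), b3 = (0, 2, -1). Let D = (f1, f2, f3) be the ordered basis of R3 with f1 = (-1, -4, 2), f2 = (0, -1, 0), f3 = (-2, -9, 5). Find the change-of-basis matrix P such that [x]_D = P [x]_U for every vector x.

[[-2, 0, 2], [2, 2, -1], [0, 2, -1]]

Column j of P is [bj]_D, since P maps U-coordinates to D-coordinates.
Expressing b1 in D: b1 = -2f1 + 2f2 + 0·f3, so column 1 of P is (-2, 2, 0).
Doing the same for each bj gives P = [[-2, 0, 2], [2, 2, -1], [0, 2, -1]].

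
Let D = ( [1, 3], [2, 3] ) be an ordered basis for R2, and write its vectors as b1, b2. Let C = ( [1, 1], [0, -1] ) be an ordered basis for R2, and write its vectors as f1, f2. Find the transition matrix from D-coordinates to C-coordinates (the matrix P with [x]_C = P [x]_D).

[[1, 2], [-2, -1]]

Let M have columns bj and N have columns fj. Then for every x, N [x]_C = x = M [x]_D, so P = N^(-1) M.
Since det N = -1, N^(-1) has integer entries; multiplying gives P = [[1, 2], [-2, -1]].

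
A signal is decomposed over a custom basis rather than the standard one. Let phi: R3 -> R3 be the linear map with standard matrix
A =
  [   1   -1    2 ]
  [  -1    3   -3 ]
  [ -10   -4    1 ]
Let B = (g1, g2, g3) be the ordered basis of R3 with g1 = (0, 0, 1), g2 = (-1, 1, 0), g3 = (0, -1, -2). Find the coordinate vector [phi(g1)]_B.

Compute phi(g1) = A g1 = (2, -3, 1) in standard coordinates.
Then write this in B-coordinates: solve for y in y_1 g1 + ... + y_3 g3 = (2, -3, 1).
This gives y = (3, -2, 1), which is column 1 of [phi]_B.

(3, -2, 1)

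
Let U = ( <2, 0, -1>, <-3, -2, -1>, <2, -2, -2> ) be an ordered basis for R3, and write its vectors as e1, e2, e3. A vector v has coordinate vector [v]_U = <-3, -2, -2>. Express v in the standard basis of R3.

The coordinates say v = -3e1 - 2e2 - 2e3; adding the scaled basis vectors gives <-4, 8, 9>.

<-4, 8, 9>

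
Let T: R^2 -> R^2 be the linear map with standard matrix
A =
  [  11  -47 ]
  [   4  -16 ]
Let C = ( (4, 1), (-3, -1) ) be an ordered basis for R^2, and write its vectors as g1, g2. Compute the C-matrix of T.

[[-3, 2], [-3, -2]]

With P the matrix whose columns are g1, g2, [T]_C = P^(-1) A P.
Column by column: T(g1) = A g1 = (-3, 0); its C-coordinates (-3, -3) give column 1.
Continuing for each basis vector yields [T]_C = [[-3, 2], [-3, -2]].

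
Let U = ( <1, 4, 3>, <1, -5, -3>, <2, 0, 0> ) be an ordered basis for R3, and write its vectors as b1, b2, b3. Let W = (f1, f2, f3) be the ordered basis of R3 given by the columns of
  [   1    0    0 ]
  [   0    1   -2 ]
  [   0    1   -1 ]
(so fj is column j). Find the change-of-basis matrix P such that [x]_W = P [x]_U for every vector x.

Let M have columns bj and N have columns fj. Then for every x, N [x]_W = x = M [x]_U, so P = N^(-1) M.
Since det N = 1, N^(-1) has integer entries; multiplying gives P = [[1, 1, 2], [2, -1, 0], [-1, 2, 0]].

[[1, 1, 2], [2, -1, 0], [-1, 2, 0]]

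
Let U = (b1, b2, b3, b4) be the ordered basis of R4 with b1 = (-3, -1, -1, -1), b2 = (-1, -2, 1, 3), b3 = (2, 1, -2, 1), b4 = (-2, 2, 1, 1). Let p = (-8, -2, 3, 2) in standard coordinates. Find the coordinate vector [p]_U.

Write p = c_1 b1 + ... + c_4 b4 and solve for the c_i.
Gaussian elimination on [M | p] yields c = (1, 1, -1, 1).
Check: b1 + b2 - b3 + b4 = (-8, -2, 3, 2).

(1, 1, -1, 1)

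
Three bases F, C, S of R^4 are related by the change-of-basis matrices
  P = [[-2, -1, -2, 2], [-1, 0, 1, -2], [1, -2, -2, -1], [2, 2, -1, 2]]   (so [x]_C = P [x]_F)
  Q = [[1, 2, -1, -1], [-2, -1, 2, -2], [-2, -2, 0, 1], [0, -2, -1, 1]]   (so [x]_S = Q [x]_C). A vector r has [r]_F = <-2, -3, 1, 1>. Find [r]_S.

First [r]_C = P [r]_F = <7, 1, 1, -9>.
Then [r]_S = Q [r]_C = <17, 5, -25, -12>.

<17, 5, -25, -12>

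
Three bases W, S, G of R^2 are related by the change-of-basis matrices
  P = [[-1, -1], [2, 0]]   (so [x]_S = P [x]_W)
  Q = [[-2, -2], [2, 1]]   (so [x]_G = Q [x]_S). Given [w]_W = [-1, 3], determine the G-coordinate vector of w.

[8, -6]

Apply P to get S-coordinates [-2, -2], then Q to get G-coordinates.
The result is [w]_G = [8, -6].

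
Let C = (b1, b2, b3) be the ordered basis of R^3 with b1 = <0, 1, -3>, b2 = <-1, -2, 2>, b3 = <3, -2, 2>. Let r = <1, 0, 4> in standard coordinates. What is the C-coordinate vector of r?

Write r = c_1 b1 + ... + c_3 b3 and solve for the c_i.
Row-reducing the augmented matrix [M | r] gives c = (-2, -1, 0).
Check: -2b1 - b2 + 0·b3 = <1, 0, 4>.

<-2, -1, 0>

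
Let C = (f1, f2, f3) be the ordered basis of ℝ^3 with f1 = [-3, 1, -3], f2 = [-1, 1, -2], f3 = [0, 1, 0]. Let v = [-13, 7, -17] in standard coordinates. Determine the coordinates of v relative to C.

[3, 4, 0]

We seek scalars with c_1 f1 + ... + c_3 f3 = v; equivalently solve M c = v where the columns of M are f1, ..., f3.
Gaussian elimination on [M | v] yields c = (3, 4, 0).
Check: 3f1 + 4f2 + 0·f3 = [-13, 7, -17].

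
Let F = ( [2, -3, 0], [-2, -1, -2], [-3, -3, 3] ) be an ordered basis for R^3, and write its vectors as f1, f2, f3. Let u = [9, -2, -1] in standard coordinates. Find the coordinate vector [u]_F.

Write u = c_1 f1 + ... + c_3 f3 and solve for the c_i.
Row-reducing the augmented matrix [M | u] gives c = (2, -1, -1).
Check: 2f1 - f2 - f3 = [9, -2, -1].

[2, -1, -1]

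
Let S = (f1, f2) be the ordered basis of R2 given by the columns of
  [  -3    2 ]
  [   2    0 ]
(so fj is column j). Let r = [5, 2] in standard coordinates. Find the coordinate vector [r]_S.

[1, 4]

[r]_S is the unique c with M c = r, where M has columns f1, f2.
System: -3c_1 + 2c_2 = 5, 2c_1 + 0c_2 = 2; solving gives c_1 = 1, c_2 = 4.
Check: f1 + 4f2 = [5, 2].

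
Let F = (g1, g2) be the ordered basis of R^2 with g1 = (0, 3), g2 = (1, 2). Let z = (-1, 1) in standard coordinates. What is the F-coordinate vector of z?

[z]_F is the unique c with M c = z, where M has columns g1, g2.
System: 0c_1 + c_2 = -1, 3c_1 + 2c_2 = 1; solving gives c_1 = 1, c_2 = -1.
Check: g1 - g2 = (-1, 1).

(1, -1)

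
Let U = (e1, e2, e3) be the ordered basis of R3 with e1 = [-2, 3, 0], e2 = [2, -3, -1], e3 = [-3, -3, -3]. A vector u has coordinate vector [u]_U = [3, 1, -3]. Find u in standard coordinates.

[5, 15, 8]

u = M [u]_U, where M has columns e1, ..., e3.
Carrying out the matrix-vector product, u = [5, 15, 8].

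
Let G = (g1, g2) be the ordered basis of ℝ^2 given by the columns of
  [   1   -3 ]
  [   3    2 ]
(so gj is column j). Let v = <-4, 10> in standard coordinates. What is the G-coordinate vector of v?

<2, 2>

We seek scalars with c_1 g1 + c_2 g2 = v; equivalently solve M c = v where the columns of M are g1, g2.
System: c_1 - 3c_2 = -4, 3c_1 + 2c_2 = 10; solving gives c_1 = 2, c_2 = 2.
Check: 2g1 + 2g2 = <-4, 10>.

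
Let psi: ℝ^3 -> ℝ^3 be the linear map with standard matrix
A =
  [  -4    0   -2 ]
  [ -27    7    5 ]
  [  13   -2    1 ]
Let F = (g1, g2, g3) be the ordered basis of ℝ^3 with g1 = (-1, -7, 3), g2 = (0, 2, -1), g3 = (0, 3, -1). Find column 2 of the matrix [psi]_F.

(-2, 2, -3)

Column 2 of [psi]_F is the F-coordinate vector of psi(g2).
In standard coordinates psi(g2) = A g2 = (2, 9, -5).
Converting to F: (2, 9, -5) = -2g1 + 2g2 - 3g3, so the coordinate vector is (-2, 2, -3).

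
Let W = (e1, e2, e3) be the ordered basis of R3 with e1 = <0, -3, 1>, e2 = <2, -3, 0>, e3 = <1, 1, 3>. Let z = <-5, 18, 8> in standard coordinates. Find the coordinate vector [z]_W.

[z]_W is the unique c with M c = z, where M has columns e1, ..., e3.
Row-reducing the augmented matrix [M | z] gives c = (-1, -4, 3).
Check: -e1 - 4e2 + 3e3 = <-5, 18, 8>.

<-1, -4, 3>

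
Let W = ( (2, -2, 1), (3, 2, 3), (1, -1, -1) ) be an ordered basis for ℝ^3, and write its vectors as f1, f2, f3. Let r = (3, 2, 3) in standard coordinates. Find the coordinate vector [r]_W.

[r]_W is the unique c with M c = r, where M has columns f1, ..., f3.
Row-reducing the augmented matrix [M | r] gives c = (0, 1, 0).
Check: 0·f1 + f2 + 0·f3 = (3, 2, 3).

(0, 1, 0)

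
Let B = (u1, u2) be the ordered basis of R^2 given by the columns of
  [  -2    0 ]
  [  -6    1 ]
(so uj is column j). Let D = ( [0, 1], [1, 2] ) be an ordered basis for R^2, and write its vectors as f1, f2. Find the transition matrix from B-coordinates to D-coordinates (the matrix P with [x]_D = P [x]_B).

Column j of P is [uj]_D, since P maps B-coordinates to D-coordinates.
Expressing u1 in D: u1 = -2f1 - 2f2, so column 1 of P is [-2, -2].
Doing the same for each uj gives P = [[-2, 1], [-2, 0]].

[[-2, 1], [-2, 0]]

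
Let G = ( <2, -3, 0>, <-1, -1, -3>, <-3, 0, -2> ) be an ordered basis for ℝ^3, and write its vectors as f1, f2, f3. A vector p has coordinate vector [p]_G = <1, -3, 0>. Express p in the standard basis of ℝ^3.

<5, 0, 9>

The coordinates say p = f1 - 3f2 + 0·f3; adding the scaled basis vectors gives <5, 0, 9>.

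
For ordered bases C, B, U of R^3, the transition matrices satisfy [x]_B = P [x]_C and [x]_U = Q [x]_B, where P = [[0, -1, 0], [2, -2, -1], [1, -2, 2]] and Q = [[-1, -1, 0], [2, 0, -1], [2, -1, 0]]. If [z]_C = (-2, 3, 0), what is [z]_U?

(13, 2, 4)

First [z]_B = P [z]_C = (-3, -10, -8).
Then [z]_U = Q [z]_B = (13, 2, 4).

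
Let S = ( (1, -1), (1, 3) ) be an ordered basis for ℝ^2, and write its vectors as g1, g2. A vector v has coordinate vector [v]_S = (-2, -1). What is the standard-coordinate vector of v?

(-3, -1)

v = M [v]_S, where M has columns g1, g2.
Carrying out the matrix-vector product, v = (-3, -1).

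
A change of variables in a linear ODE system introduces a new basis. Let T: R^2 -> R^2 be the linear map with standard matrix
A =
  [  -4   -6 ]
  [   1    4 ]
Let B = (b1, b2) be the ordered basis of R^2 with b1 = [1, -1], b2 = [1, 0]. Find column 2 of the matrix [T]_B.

[-1, -3]

Column 2 of [T]_B is the B-coordinate vector of T(b2).
In standard coordinates T(b2) = A b2 = [-4, 1].
Converting to B: [-4, 1] = -b1 - 3b2, so the coordinate vector is [-1, -3].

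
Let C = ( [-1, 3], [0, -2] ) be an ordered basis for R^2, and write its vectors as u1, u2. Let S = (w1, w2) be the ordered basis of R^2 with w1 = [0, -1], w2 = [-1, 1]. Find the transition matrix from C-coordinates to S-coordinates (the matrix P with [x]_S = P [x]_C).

[[-2, 2], [1, 0]]

Let M have columns uj and N have columns wj. Then for every x, N [x]_S = x = M [x]_C, so P = N^(-1) M.
Since det N = -1, N^(-1) has integer entries; multiplying gives P = [[-2, 2], [1, 0]].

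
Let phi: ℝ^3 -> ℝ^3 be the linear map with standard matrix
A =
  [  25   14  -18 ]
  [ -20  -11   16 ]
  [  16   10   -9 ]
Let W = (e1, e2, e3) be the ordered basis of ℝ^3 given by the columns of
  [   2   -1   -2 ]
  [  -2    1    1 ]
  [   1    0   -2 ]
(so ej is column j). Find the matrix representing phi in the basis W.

[[-1, -2, 2], [-2, 3, -2], [-2, 2, 3]]

Let P have columns e1, ..., e3. Then [phi]_W = P^(-1) A P.
Here det P = 1, so P^(-1) is integer; computing A P first and then P^(-1)(A P) gives [[-1, -2, 2], [-2, 3, -2], [-2, 2, 3]].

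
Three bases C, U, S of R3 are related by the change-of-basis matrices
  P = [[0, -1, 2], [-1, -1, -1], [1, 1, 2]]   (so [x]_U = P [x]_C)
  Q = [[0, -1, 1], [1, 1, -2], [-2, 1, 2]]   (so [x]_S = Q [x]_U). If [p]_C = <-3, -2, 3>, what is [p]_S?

<-1, 8, -12>

Composing the changes, [p]_S = Q P [p]_C.
Q P = [[2, 2, 3], [-3, -4, -3], [1, 3, -1]]; applying this to <-3, -2, 3> gives <-1, 8, -12>.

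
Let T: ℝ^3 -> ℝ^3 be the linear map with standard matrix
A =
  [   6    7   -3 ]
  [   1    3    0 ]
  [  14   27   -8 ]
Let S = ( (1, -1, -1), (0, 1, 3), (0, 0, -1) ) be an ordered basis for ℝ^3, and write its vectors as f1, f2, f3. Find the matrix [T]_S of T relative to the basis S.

The j-th column of [T]_S is [T(fj)]_S.
T(f1) = A f1 = (2, -2, -5) = 2f1 + 0·f2 + 3f3, so column 1 is (2, 0, 3).
Repeating for f2, f3 and assembling the columns gives [[2, -2, 3], [0, 1, 3], [3, 2, -2]].

[[2, -2, 3], [0, 1, 3], [3, 2, -2]]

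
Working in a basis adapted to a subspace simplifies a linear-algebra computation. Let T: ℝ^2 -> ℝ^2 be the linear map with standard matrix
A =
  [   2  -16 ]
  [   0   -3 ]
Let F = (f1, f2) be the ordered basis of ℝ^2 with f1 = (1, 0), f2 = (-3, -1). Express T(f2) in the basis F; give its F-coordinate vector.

(1, -3)

Compute T(f2) = A f2 = (10, 3) in standard coordinates.
Then write this in F-coordinates: solve for y in y_1 f1 + y_2 f2 = (10, 3).
This gives y = (1, -3), which is column 2 of [T]_F.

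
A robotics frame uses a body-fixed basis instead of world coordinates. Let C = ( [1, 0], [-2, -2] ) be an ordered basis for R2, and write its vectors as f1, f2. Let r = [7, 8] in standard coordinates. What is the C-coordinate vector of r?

Write r = c_1 f1 + c_2 f2 and solve for the c_i.
System: c_1 - 2c_2 = 7, 0c_1 - 2c_2 = 8; solving gives c_1 = -1, c_2 = -4.
Check: -f1 - 4f2 = [7, 8].

[-1, -4]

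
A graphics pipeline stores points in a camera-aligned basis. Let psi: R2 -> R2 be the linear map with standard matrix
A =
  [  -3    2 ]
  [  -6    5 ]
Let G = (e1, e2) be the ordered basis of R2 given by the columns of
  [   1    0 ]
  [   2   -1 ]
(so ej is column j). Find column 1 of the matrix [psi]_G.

[1, -2]

Column 1 of [psi]_G is the G-coordinate vector of psi(e1).
In standard coordinates psi(e1) = A e1 = [1, 4].
Converting to G: [1, 4] = e1 - 2e2, so the coordinate vector is [1, -2].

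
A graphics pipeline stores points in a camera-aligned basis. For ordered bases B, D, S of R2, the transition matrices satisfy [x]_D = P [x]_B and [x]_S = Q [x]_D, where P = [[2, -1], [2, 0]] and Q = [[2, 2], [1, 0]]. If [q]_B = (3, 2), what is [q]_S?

(20, 4)

Apply P to get D-coordinates (4, 6), then Q to get S-coordinates.
The result is [q]_S = (20, 4).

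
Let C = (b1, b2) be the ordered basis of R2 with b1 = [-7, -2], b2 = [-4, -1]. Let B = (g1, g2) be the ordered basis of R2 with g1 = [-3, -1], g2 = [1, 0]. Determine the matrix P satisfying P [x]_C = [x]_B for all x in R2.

[[2, 1], [-1, -1]]

Column j of P is [bj]_B, since P maps C-coordinates to B-coordinates.
Expressing b1 in B: b1 = 2g1 - g2, so column 1 of P is [2, -1].
Doing the same for each bj gives P = [[2, 1], [-1, -1]].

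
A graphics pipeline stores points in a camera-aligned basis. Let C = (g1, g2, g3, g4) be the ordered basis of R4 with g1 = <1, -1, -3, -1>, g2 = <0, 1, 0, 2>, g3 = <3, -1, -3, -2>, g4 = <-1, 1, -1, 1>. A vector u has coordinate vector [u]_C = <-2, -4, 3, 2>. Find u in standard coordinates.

The coordinates say u = -2g1 - 4g2 + 3g3 + 2g4; adding the scaled basis vectors gives <5, -3, -5, -10>.

<5, -3, -5, -10>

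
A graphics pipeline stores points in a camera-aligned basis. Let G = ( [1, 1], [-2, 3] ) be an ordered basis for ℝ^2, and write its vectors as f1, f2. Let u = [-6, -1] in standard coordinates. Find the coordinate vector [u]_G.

Write u = c_1 f1 + c_2 f2 and solve for the c_i.
System: c_1 - 2c_2 = -6, c_1 + 3c_2 = -1; solving gives c_1 = -4, c_2 = 1.
Check: -4f1 + f2 = [-6, -1].

[-4, 1]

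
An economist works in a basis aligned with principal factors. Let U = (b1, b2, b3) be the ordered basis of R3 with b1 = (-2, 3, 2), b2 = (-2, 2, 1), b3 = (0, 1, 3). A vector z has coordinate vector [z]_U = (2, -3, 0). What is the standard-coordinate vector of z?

(2, 0, 1)

The coordinates say z = 2b1 - 3b2 + 0·b3; adding the scaled basis vectors gives (2, 0, 1).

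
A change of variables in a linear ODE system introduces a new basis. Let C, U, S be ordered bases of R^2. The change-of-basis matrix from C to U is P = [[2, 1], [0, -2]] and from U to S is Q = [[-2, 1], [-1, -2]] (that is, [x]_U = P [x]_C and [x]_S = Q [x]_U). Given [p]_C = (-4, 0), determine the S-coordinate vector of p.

(16, 8)

First [p]_U = P [p]_C = (-8, 0).
Then [p]_S = Q [p]_U = (16, 8).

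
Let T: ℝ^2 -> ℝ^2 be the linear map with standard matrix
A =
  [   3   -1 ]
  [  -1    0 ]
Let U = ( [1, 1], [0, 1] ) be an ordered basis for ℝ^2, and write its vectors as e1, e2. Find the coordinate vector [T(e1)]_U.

Column 1 of [T]_U is the U-coordinate vector of T(e1).
In standard coordinates T(e1) = A e1 = [2, -1].
Converting to U: [2, -1] = 2e1 - 3e2, so the coordinate vector is [2, -3].

[2, -3]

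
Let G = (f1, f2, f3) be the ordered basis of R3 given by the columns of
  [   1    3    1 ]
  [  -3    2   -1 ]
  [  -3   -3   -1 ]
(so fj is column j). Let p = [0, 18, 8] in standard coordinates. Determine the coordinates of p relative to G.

Write p = c_1 f1 + ... + c_3 f3 and solve for the c_i.
Row-reducing the augmented matrix [M | p] gives c = (-4, 2, -2).
Check: -4f1 + 2f2 - 2f3 = [0, 18, 8].

[-4, 2, -2]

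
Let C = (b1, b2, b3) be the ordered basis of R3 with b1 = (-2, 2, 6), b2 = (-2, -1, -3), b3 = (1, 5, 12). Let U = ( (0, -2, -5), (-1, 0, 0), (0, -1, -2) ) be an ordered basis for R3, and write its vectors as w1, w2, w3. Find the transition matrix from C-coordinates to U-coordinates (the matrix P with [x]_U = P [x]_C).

[[-2, 1, -2], [2, 2, -1], [2, -1, -1]]

Take x = bj: its C-coordinates are the j-th standard unit vector, so P e_j — column j of P — equals [bj]_U.
b1 = -2w1 + 2w2 + 2w3, giving column 1 = (-2, 2, 2); repeating for each j gives P = [[-2, 1, -2], [2, 2, -1], [2, -1, -1]].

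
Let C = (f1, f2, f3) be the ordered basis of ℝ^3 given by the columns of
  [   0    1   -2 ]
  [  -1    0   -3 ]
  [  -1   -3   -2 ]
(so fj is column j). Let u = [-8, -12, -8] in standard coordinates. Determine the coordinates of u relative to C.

[0, 0, 4]

[u]_C is the unique c with M c = u, where M has columns f1, ..., f3.
Row-reducing the augmented matrix [M | u] gives c = (0, 0, 4).
Check: 0·f1 + 0·f2 + 4f3 = [-8, -12, -8].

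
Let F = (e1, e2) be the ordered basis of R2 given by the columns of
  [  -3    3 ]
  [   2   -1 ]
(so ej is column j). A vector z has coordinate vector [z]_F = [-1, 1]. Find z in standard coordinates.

The coordinates say z = -e1 + e2; adding the scaled basis vectors gives [6, -3].

[6, -3]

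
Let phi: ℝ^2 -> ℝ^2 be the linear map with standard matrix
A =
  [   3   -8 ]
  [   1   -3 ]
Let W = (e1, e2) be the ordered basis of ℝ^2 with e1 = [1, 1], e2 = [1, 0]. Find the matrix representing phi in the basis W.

Let P have columns e1, e2. Then [phi]_W = P^(-1) A P.
Here det P = -1, so P^(-1) is integer; computing A P first and then P^(-1)(A P) gives [[-2, 1], [-3, 2]].

[[-2, 1], [-3, 2]]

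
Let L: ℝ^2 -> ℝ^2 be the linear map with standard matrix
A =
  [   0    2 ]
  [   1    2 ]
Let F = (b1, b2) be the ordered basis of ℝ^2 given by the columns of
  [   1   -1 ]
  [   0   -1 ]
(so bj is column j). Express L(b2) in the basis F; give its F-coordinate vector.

Column 2 of [L]_F is the F-coordinate vector of L(b2).
In standard coordinates L(b2) = A b2 = [-2, -3].
Converting to F: [-2, -3] = b1 + 3b2, so the coordinate vector is [1, 3].

[1, 3]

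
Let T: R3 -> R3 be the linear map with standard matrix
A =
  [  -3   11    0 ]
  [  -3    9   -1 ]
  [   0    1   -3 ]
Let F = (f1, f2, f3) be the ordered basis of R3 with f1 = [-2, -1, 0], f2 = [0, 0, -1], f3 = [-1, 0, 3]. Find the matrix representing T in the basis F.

[[3, -1, 0], [-2, 3, 0], [-1, 2, -3]]

With P the matrix whose columns are f1, ..., f3, [T]_F = P^(-1) A P.
Column by column: T(f1) = A f1 = [-5, -3, -1]; its F-coordinates [3, -2, -1] give column 1.
Continuing for each basis vector yields [T]_F = [[3, -1, 0], [-2, 3, 0], [-1, 2, -3]].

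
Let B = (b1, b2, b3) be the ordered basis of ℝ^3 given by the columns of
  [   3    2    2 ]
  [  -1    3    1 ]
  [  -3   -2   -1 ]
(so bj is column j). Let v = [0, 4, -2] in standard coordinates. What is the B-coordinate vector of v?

[v]_B is the unique c with M c = v, where M has columns b1, ..., b3.
Solving this 3x3 system gives c = (0, 2, -2).
Check: 0·b1 + 2b2 - 2b3 = [0, 4, -2].

[0, 2, -2]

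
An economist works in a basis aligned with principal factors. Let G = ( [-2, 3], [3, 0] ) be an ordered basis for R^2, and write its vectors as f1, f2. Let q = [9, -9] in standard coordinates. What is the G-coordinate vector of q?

[-3, 1]

[q]_G is the unique c with M c = q, where M has columns f1, f2.
System: -2c_1 + 3c_2 = 9, 3c_1 + 0c_2 = -9; solving gives c_1 = -3, c_2 = 1.
Check: -3f1 + f2 = [9, -9].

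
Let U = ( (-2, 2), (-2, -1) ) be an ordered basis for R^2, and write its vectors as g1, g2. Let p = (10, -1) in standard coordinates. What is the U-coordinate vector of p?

(-2, -3)

[p]_U is the unique c with M c = p, where M has columns g1, g2.
System: -2c_1 - 2c_2 = 10, 2c_1 - c_2 = -1; solving gives c_1 = -2, c_2 = -3.
Check: -2g1 - 3g2 = (10, -1).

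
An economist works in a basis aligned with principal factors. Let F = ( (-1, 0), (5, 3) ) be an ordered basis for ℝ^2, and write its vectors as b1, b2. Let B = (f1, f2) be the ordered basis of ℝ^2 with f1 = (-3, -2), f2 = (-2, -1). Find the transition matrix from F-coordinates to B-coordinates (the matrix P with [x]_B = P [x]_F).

[[-1, -1], [2, -1]]

Take x = bj: its F-coordinates are the j-th standard unit vector, so P e_j — column j of P — equals [bj]_B.
b1 = -f1 + 2f2, giving column 1 = (-1, 2); repeating for each j gives P = [[-1, -1], [2, -1]].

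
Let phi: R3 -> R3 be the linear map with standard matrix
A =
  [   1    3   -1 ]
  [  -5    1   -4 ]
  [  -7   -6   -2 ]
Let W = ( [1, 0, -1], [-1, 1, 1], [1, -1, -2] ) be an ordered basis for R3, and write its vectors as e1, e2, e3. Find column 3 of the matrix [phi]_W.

Compute phi(e3) = A e3 = [0, 2, 3] in standard coordinates.
Then write this in W-coordinates: solve for y in y_1 e1 + ... + y_3 e3 = [0, 2, 3].
This gives y = [2, -1, -3], which is column 3 of [phi]_W.

[2, -1, -3]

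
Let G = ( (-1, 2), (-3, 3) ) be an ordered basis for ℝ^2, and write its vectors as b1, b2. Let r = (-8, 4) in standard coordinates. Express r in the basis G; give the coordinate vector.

Write r = c_1 b1 + c_2 b2 and solve for the c_i.
System: -c_1 - 3c_2 = -8, 2c_1 + 3c_2 = 4; solving gives c_1 = -4, c_2 = 4.
Check: -4b1 + 4b2 = (-8, 4).

(-4, 4)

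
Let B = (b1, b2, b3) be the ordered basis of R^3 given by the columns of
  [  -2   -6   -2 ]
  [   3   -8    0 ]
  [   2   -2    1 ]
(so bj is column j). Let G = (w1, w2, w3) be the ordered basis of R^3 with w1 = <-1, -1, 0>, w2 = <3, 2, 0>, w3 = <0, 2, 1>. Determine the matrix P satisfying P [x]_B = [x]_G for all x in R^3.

[[-1, 0, 2], [-1, -2, 0], [2, -2, 1]]

Take x = bj: its B-coordinates are the j-th standard unit vector, so P e_j — column j of P — equals [bj]_G.
b1 = -w1 - w2 + 2w3, giving column 1 = <-1, -1, 2>; repeating for each j gives P = [[-1, 0, 2], [-1, -2, 0], [2, -2, 1]].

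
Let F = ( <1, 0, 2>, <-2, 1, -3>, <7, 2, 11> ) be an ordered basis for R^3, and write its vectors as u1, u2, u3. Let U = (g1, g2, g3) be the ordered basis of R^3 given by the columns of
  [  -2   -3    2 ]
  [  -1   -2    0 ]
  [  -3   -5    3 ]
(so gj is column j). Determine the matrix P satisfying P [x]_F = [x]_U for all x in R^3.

[[2, -1, 0], [-1, 0, -1], [1, -2, 2]]

Column j of P is [uj]_U, since P maps F-coordinates to U-coordinates.
Expressing u1 in U: u1 = 2g1 - g2 + g3, so column 1 of P is <2, -1, 1>.
Doing the same for each uj gives P = [[2, -1, 0], [-1, 0, -1], [1, -2, 2]].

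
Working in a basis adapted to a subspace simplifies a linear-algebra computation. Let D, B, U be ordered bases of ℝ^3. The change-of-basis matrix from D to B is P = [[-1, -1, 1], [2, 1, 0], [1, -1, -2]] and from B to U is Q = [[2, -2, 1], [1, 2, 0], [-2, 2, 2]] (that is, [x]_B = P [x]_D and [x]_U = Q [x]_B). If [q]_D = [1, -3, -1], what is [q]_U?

Apply P to get B-coordinates [1, -1, 6], then Q to get U-coordinates.
The result is [q]_U = [10, -1, 8].

[10, -1, 8]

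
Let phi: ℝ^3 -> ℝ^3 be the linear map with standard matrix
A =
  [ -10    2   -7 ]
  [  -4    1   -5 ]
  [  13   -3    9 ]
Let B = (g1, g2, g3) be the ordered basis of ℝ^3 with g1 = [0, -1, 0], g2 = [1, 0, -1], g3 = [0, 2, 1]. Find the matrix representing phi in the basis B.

Let P have columns g1, ..., g3. Then [phi]_B = P^(-1) A P.
Here det P = 1, so P^(-1) is integer; computing A P first and then P^(-1)(A P) gives [[3, 1, 3], [-2, -3, -3], [1, 1, 0]].

[[3, 1, 3], [-2, -3, -3], [1, 1, 0]]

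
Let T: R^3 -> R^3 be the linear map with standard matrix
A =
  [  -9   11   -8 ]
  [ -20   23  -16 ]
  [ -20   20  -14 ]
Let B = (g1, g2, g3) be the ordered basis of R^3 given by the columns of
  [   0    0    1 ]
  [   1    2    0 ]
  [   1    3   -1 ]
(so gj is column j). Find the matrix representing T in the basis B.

[[3, 2, 2], [2, -2, -3], [3, -2, -1]]

The j-th column of [T]_B is [T(gj)]_B.
T(g1) = A g1 = <3, 7, 6> = 3g1 + 2g2 + 3g3, so column 1 is <3, 2, 3>.
Repeating for g2, g3 and assembling the columns gives [[3, 2, 2], [2, -2, -3], [3, -2, -1]].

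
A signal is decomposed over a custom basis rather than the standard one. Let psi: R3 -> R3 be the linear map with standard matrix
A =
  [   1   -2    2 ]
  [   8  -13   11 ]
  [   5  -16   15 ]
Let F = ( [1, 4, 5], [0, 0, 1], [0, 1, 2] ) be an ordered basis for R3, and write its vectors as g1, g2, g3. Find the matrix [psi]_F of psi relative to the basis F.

[[3, 2, 2], [3, -1, 2], [-1, 3, 1]]

The j-th column of [psi]_F is [psi(gj)]_F.
psi(g1) = A g1 = [3, 11, 16] = 3g1 + 3g2 - g3, so column 1 is [3, 3, -1].
Repeating for g2, g3 and assembling the columns gives [[3, 2, 2], [3, -1, 2], [-1, 3, 1]].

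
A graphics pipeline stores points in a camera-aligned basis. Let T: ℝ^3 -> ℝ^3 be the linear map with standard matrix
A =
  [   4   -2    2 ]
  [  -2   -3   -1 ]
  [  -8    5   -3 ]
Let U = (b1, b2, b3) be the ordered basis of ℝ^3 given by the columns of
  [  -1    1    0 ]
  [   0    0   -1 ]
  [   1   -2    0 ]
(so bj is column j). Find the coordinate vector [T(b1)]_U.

Compute T(b1) = A b1 = (-2, 1, 5) in standard coordinates.
Then write this in U-coordinates: solve for y in y_1 b1 + ... + y_3 b3 = (-2, 1, 5).
This gives y = (-1, -3, -1), which is column 1 of [T]_U.

(-1, -3, -1)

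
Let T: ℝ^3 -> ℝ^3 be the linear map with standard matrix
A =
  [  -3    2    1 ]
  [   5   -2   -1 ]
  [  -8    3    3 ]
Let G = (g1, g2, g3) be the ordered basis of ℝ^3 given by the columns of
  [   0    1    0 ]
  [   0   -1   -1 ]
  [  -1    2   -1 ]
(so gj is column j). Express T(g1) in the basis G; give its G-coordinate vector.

Compute T(g1) = A g1 = <-1, 1, -3> in standard coordinates.
Then write this in G-coordinates: solve for y in y_1 g1 + ... + y_3 g3 = <-1, 1, -3>.
This gives y = <1, -1, 0>, which is column 1 of [T]_G.

<1, -1, 0>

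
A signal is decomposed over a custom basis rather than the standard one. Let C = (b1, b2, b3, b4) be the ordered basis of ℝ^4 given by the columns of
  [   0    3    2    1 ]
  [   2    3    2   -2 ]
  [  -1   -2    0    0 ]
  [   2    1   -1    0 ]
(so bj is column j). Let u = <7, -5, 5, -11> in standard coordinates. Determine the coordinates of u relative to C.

<-3, -1, 4, 2>

[u]_C is the unique c with M c = u, where M has columns b1, ..., b4.
Gaussian elimination on [M | u] yields c = (-3, -1, 4, 2).
Check: -3b1 - b2 + 4b3 + 2b4 = <7, -5, 5, -11>.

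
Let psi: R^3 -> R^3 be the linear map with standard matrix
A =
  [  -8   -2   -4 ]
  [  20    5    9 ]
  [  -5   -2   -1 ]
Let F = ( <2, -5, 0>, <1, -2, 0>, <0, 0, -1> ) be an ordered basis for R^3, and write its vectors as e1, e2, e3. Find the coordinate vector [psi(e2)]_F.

Column 2 of [psi]_F is the F-coordinate vector of psi(e2).
In standard coordinates psi(e2) = A e2 = <-4, 10, -1>.
Converting to F: <-4, 10, -1> = -2e1 + 0·e2 + e3, so the coordinate vector is <-2, 0, 1>.

<-2, 0, 1>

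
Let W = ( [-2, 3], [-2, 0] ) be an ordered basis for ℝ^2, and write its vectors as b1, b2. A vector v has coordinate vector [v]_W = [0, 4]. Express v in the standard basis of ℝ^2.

[-8, 0]

By definition v = 0·b1 + 4b2.
Summing componentwise gives [-8, 0].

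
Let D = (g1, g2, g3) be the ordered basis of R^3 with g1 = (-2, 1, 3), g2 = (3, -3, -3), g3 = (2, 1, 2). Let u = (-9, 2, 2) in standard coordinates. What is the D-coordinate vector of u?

Write u = c_1 g1 + ... + c_3 g3 and solve for the c_i.
Row-reducing the augmented matrix [M | u] gives c = (1, -1, -2).
Check: g1 - g2 - 2g3 = (-9, 2, 2).

(1, -1, -2)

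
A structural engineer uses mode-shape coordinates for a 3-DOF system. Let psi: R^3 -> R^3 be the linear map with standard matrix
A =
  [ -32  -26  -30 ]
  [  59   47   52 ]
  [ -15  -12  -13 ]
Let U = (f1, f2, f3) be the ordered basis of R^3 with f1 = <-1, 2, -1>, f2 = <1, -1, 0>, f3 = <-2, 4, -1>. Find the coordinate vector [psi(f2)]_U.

<0, 0, 3>

Column 2 of [psi]_U is the U-coordinate vector of psi(f2).
In standard coordinates psi(f2) = A f2 = <-6, 12, -3>.
Converting to U: <-6, 12, -3> = 0·f1 + 0·f2 + 3f3, so the coordinate vector is <0, 0, 3>.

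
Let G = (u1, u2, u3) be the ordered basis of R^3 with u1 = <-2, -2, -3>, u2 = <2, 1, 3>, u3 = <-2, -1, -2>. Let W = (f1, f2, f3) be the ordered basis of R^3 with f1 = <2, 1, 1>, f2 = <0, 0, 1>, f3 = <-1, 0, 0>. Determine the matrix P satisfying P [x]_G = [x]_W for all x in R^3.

[[-2, 1, -1], [-1, 2, -1], [-2, 0, 0]]

Let M have columns uj and N have columns fj. Then for every x, N [x]_W = x = M [x]_G, so P = N^(-1) M.
Since det N = -1, N^(-1) has integer entries; multiplying gives P = [[-2, 1, -1], [-1, 2, -1], [-2, 0, 0]].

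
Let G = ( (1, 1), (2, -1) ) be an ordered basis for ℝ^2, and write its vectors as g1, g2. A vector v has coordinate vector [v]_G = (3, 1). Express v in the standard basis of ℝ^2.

By definition v = 3g1 + g2.
Summing componentwise gives (5, 2).

(5, 2)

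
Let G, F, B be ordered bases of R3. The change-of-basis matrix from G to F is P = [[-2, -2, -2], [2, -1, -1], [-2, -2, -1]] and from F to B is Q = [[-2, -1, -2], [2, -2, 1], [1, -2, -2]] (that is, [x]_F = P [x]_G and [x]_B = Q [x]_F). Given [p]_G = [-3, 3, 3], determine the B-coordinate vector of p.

[30, 9, 24]

Apply P to get F-coordinates [-6, -12, -3], then Q to get B-coordinates.
The result is [p]_B = [30, 9, 24].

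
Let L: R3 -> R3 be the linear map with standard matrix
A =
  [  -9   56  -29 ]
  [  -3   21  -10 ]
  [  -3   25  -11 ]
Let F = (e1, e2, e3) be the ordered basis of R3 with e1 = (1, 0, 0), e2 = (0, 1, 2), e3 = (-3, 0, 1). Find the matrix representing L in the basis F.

Let P have columns e1, ..., e3. Then [L]_F = P^(-1) A P.
Here det P = 1, so P^(-1) is integer; computing A P first and then P^(-1)(A P) gives [[0, 1, -2], [-3, 1, -1], [3, 1, 0]].

[[0, 1, -2], [-3, 1, -1], [3, 1, 0]]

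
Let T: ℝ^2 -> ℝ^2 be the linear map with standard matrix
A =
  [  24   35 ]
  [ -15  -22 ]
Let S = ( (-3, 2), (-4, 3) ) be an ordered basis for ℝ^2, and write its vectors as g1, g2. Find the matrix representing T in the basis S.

The j-th column of [T]_S is [T(gj)]_S.
T(g1) = A g1 = (-2, 1) = 2g1 - g2, so column 1 is (2, -1).
Repeating for g2 and assembling the columns gives [[2, -3], [-1, 0]].

[[2, -3], [-1, 0]]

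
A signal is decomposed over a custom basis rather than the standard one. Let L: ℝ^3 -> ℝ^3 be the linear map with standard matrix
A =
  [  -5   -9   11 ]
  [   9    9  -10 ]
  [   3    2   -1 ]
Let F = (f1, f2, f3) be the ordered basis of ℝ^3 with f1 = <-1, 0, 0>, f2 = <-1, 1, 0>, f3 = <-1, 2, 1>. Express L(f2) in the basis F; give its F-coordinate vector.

<3, 2, -1>

Compute L(f2) = A f2 = <-4, 0, -1> in standard coordinates.
Then write this in F-coordinates: solve for y in y_1 f1 + ... + y_3 f3 = <-4, 0, -1>.
This gives y = <3, 2, -1>, which is column 2 of [L]_F.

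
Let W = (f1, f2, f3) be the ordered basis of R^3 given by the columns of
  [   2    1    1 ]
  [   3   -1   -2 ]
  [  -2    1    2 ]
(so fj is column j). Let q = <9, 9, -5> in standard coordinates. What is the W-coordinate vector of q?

<4, -1, 2>

Write q = c_1 f1 + ... + c_3 f3 and solve for the c_i.
Row-reducing the augmented matrix [M | q] gives c = (4, -1, 2).
Check: 4f1 - f2 + 2f3 = <9, 9, -5>.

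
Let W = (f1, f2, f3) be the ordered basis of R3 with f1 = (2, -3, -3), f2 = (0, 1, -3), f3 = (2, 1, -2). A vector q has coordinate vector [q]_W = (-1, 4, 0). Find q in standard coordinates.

By definition q = -f1 + 4f2 + 0·f3.
Summing componentwise gives (-2, 7, -9).

(-2, 7, -9)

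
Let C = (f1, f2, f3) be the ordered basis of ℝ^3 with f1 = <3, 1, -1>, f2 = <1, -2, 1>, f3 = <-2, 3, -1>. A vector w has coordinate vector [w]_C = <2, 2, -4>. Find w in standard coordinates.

<16, -14, 4>

By definition w = 2f1 + 2f2 - 4f3.
Summing componentwise gives <16, -14, 4>.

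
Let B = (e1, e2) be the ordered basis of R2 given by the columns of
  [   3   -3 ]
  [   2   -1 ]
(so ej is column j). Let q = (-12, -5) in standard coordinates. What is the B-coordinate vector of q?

(-1, 3)

Write q = c_1 e1 + c_2 e2 and solve for the c_i.
System: 3c_1 - 3c_2 = -12, 2c_1 - c_2 = -5; solving gives c_1 = -1, c_2 = 3.
Check: -e1 + 3e2 = (-12, -5).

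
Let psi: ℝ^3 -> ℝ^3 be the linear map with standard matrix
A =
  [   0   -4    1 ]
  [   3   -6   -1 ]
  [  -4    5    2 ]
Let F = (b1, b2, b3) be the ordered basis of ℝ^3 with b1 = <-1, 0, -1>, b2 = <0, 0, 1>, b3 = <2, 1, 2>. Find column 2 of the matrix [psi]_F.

Compute psi(b2) = A b2 = <1, -1, 2> in standard coordinates.
Then write this in F-coordinates: solve for y in y_1 b1 + ... + y_3 b3 = <1, -1, 2>.
This gives y = <-3, 1, -1>, which is column 2 of [psi]_F.

<-3, 1, -1>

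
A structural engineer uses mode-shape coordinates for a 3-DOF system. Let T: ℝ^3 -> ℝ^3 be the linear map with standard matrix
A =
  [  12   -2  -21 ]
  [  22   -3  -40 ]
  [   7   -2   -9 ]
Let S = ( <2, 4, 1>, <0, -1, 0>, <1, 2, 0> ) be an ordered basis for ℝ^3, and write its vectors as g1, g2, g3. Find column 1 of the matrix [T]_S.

Column 1 of [T]_S is the S-coordinate vector of T(g1).
In standard coordinates T(g1) = A g1 = <-5, -8, -3>.
Converting to S: <-5, -8, -3> = -3g1 - 2g2 + g3, so the coordinate vector is <-3, -2, 1>.

<-3, -2, 1>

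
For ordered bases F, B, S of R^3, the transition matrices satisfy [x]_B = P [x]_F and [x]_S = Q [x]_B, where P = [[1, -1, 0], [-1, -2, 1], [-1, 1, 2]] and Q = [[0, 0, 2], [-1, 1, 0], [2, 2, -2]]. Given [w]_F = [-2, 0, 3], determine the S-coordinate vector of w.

Apply P to get B-coordinates [-2, 5, 8], then Q to get S-coordinates.
The result is [w]_S = [16, 7, -10].

[16, 7, -10]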